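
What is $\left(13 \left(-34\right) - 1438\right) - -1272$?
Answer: $-608$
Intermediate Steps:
$\left(13 \left(-34\right) - 1438\right) - -1272 = \left(-442 - 1438\right) + 1272 = -1880 + 1272 = -608$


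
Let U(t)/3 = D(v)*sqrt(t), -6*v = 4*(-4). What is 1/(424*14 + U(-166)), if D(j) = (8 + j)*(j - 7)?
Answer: 3339/21615760 + 39*I*sqrt(166)/10807880 ≈ 0.00015447 + 4.6492e-5*I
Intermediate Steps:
v = 8/3 (v = -2*(-4)/3 = -1/6*(-16) = 8/3 ≈ 2.6667)
D(j) = (-7 + j)*(8 + j) (D(j) = (8 + j)*(-7 + j) = (-7 + j)*(8 + j))
U(t) = -416*sqrt(t)/3 (U(t) = 3*((-56 + 8/3 + (8/3)**2)*sqrt(t)) = 3*((-56 + 8/3 + 64/9)*sqrt(t)) = 3*(-416*sqrt(t)/9) = -416*sqrt(t)/3)
1/(424*14 + U(-166)) = 1/(424*14 - 416*I*sqrt(166)/3) = 1/(5936 - 416*I*sqrt(166)/3)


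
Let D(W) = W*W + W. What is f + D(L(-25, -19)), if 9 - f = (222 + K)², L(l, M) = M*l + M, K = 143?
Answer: 75176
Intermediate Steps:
L(l, M) = M + M*l
f = -133216 (f = 9 - (222 + 143)² = 9 - 1*365² = 9 - 1*133225 = 9 - 133225 = -133216)
D(W) = W + W² (D(W) = W² + W = W + W²)
f + D(L(-25, -19)) = -133216 + (-19*(1 - 25))*(1 - 19*(1 - 25)) = -133216 + (-19*(-24))*(1 - 19*(-24)) = -133216 + 456*(1 + 456) = -133216 + 456*457 = -133216 + 208392 = 75176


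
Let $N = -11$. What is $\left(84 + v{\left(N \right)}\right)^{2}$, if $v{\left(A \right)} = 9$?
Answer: $8649$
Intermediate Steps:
$\left(84 + v{\left(N \right)}\right)^{2} = \left(84 + 9\right)^{2} = 93^{2} = 8649$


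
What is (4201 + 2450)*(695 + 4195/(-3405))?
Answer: 1047434952/227 ≈ 4.6142e+6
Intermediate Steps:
(4201 + 2450)*(695 + 4195/(-3405)) = 6651*(695 + 4195*(-1/3405)) = 6651*(695 - 839/681) = 6651*(472456/681) = 1047434952/227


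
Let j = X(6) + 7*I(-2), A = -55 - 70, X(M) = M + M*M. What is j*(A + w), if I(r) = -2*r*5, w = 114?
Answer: -2002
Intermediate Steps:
I(r) = -10*r
X(M) = M + M**2
A = -125
j = 182 (j = 6*(1 + 6) + 7*(-10*(-2)) = 6*7 + 7*20 = 42 + 140 = 182)
j*(A + w) = 182*(-125 + 114) = 182*(-11) = -2002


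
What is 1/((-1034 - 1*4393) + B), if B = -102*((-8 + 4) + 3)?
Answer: -1/5325 ≈ -0.00018779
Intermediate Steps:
B = 102 (B = -102*(-4 + 3) = -102*(-1) = 102)
1/((-1034 - 1*4393) + B) = 1/((-1034 - 1*4393) + 102) = 1/((-1034 - 4393) + 102) = 1/(-5427 + 102) = 1/(-5325) = -1/5325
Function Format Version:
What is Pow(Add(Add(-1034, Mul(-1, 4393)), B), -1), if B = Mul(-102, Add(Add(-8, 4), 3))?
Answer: Rational(-1, 5325) ≈ -0.00018779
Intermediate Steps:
B = 102 (B = Mul(-102, Add(-4, 3)) = Mul(-102, -1) = 102)
Pow(Add(Add(-1034, Mul(-1, 4393)), B), -1) = Pow(Add(Add(-1034, Mul(-1, 4393)), 102), -1) = Pow(Add(Add(-1034, -4393), 102), -1) = Pow(Add(-5427, 102), -1) = Pow(-5325, -1) = Rational(-1, 5325)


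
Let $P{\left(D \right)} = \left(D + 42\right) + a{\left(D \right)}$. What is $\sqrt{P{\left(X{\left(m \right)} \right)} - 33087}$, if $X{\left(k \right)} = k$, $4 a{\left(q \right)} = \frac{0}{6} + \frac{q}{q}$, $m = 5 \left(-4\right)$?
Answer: $\frac{i \sqrt{132259}}{2} \approx 181.84 i$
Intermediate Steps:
$m = -20$
$a{\left(q \right)} = \frac{1}{4}$ ($a{\left(q \right)} = \frac{\frac{0}{6} + \frac{q}{q}}{4} = \frac{0 \cdot \frac{1}{6} + 1}{4} = \frac{0 + 1}{4} = \frac{1}{4} \cdot 1 = \frac{1}{4}$)
$P{\left(D \right)} = \frac{169}{4} + D$ ($P{\left(D \right)} = \left(D + 42\right) + \frac{1}{4} = \left(42 + D\right) + \frac{1}{4} = \frac{169}{4} + D$)
$\sqrt{P{\left(X{\left(m \right)} \right)} - 33087} = \sqrt{\left(\frac{169}{4} - 20\right) - 33087} = \sqrt{\frac{89}{4} - 33087} = \sqrt{- \frac{132259}{4}} = \frac{i \sqrt{132259}}{2}$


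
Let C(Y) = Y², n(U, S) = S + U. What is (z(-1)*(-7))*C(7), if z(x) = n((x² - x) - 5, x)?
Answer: 1372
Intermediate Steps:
z(x) = -5 + x² (z(x) = x + ((x² - x) - 5) = x + (-5 + x² - x) = -5 + x²)
(z(-1)*(-7))*C(7) = ((-5 + (-1)²)*(-7))*7² = ((-5 + 1)*(-7))*49 = -4*(-7)*49 = 28*49 = 1372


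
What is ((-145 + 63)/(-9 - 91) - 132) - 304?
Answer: -21759/50 ≈ -435.18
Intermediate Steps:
((-145 + 63)/(-9 - 91) - 132) - 304 = (-82/(-100) - 132) - 304 = (-82*(-1/100) - 132) - 304 = (41/50 - 132) - 304 = -6559/50 - 304 = -21759/50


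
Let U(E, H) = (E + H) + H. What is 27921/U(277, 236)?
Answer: 27921/749 ≈ 37.278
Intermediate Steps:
U(E, H) = E + 2*H
27921/U(277, 236) = 27921/(277 + 2*236) = 27921/(277 + 472) = 27921/749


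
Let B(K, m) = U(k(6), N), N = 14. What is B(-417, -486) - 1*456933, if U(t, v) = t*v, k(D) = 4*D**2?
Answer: -454917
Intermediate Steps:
B(K, m) = 2016 (B(K, m) = (4*6**2)*14 = (4*36)*14 = 144*14 = 2016)
B(-417, -486) - 1*456933 = 2016 - 1*456933 = 2016 - 456933 = -454917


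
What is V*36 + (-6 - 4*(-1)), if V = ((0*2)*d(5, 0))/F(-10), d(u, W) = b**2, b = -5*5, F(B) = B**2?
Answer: -2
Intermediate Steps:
b = -25
d(u, W) = 625 (d(u, W) = (-25)**2 = 625)
V = 0 (V = ((0*2)*625)/((-10)**2) = (0*625)/100 = 0*(1/100) = 0)
V*36 + (-6 - 4*(-1)) = 0*36 + (-6 - 4*(-1)) = 0 + (-6 + 4) = 0 - 2 = -2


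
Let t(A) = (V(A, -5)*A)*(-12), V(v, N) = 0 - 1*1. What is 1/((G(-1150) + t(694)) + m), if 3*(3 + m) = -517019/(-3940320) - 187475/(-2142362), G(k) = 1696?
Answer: 12662387753760/126890710857104399 ≈ 9.9790e-5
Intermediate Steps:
V(v, N) = -1 (V(v, N) = 0 - 1 = -1)
t(A) = 12*A (t(A) = -A*(-12) = 12*A)
m = -37063986585841/12662387753760 (m = -3 + (-517019/(-3940320) - 187475/(-2142362))/3 = -3 + (-517019*(-1/3940320) - 187475*(-1/2142362))/3 = -3 + (517019/3940320 + 187475/2142362)/3 = -3 + (⅓)*(923176675439/4220795917920) = -3 + 923176675439/12662387753760 = -37063986585841/12662387753760 ≈ -2.9271)
1/((G(-1150) + t(694)) + m) = 1/((1696 + 12*694) - 37063986585841/12662387753760) = 1/((1696 + 8328) - 37063986585841/12662387753760) = 1/(10024 - 37063986585841/12662387753760) = 1/(126890710857104399/12662387753760) = 12662387753760/126890710857104399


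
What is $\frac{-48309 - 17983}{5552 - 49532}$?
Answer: $\frac{16573}{10995} \approx 1.5073$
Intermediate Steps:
$\frac{-48309 - 17983}{5552 - 49532} = - \frac{66292}{-43980} = \left(-66292\right) \left(- \frac{1}{43980}\right) = \frac{16573}{10995}$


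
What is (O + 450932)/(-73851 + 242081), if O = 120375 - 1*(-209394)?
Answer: 780701/168230 ≈ 4.6407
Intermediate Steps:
O = 329769 (O = 120375 + 209394 = 329769)
(O + 450932)/(-73851 + 242081) = (329769 + 450932)/(-73851 + 242081) = 780701/168230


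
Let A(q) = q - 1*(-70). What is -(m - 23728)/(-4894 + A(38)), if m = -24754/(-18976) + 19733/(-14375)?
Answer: -3236271227329/652762540000 ≈ -4.9578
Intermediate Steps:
A(q) = 70 + q (A(q) = q + 70 = 70 + q)
m = -9307329/136390000 (m = -24754*(-1/18976) + 19733*(-1/14375) = 12377/9488 - 19733/14375 = -9307329/136390000 ≈ -0.068241)
-(m - 23728)/(-4894 + A(38)) = -(-9307329/136390000 - 23728)/(-4894 + (70 + 38)) = -(-3236271227329)/(136390000*(-4894 + 108)) = -(-3236271227329)/(136390000*(-4786)) = -(-3236271227329)*(-1)/(136390000*4786) = -1*3236271227329/652762540000 = -3236271227329/652762540000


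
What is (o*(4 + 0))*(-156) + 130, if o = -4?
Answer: 2626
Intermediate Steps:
(o*(4 + 0))*(-156) + 130 = -4*(4 + 0)*(-156) + 130 = -4*4*(-156) + 130 = -16*(-156) + 130 = 2496 + 130 = 2626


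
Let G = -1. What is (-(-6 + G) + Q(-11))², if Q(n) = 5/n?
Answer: 5184/121 ≈ 42.843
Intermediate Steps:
(-(-6 + G) + Q(-11))² = (-(-6 - 1) + 5/(-11))² = (-1*(-7) + 5*(-1/11))² = (7 - 5/11)² = (72/11)² = 5184/121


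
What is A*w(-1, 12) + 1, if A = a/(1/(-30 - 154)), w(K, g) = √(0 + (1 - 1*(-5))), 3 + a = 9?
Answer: 1 - 1104*√6 ≈ -2703.2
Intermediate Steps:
a = 6 (a = -3 + 9 = 6)
w(K, g) = √6 (w(K, g) = √(0 + (1 + 5)) = √(0 + 6) = √6)
A = -1104 (A = 6/(1/(-30 - 154)) = 6/(1/(-184)) = 6/(-1/184) = 6*(-184) = -1104)
A*w(-1, 12) + 1 = -1104*√6 + 1 = 1 - 1104*√6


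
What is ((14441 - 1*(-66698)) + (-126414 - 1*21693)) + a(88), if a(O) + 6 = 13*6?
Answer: -66896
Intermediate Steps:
a(O) = 72 (a(O) = -6 + 13*6 = -6 + 78 = 72)
((14441 - 1*(-66698)) + (-126414 - 1*21693)) + a(88) = ((14441 - 1*(-66698)) + (-126414 - 1*21693)) + 72 = ((14441 + 66698) + (-126414 - 21693)) + 72 = (81139 - 148107) + 72 = -66968 + 72 = -66896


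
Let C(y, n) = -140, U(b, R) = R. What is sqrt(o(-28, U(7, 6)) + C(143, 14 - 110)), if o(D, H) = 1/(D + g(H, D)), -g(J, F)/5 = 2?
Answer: I*sqrt(202198)/38 ≈ 11.833*I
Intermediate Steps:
g(J, F) = -10 (g(J, F) = -5*2 = -10)
o(D, H) = 1/(-10 + D) (o(D, H) = 1/(D - 10) = 1/(-10 + D))
sqrt(o(-28, U(7, 6)) + C(143, 14 - 110)) = sqrt(1/(-10 - 28) - 140) = sqrt(1/(-38) - 140) = sqrt(-1/38 - 140) = sqrt(-5321/38) = I*sqrt(202198)/38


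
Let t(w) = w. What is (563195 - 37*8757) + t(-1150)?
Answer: 238036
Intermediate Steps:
(563195 - 37*8757) + t(-1150) = (563195 - 37*8757) - 1150 = (563195 - 324009) - 1150 = 239186 - 1150 = 238036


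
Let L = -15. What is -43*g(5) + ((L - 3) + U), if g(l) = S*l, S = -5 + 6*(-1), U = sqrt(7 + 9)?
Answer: 2351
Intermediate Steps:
U = 4 (U = sqrt(16) = 4)
S = -11 (S = -5 - 6 = -11)
g(l) = -11*l
-43*g(5) + ((L - 3) + U) = -(-473)*5 + ((-15 - 3) + 4) = -43*(-55) + (-18 + 4) = 2365 - 14 = 2351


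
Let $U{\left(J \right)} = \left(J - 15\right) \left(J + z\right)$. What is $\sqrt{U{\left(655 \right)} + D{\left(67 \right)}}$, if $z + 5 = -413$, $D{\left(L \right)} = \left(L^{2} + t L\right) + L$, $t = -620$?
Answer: $18 \sqrt{354} \approx 338.67$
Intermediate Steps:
$D{\left(L \right)} = L^{2} - 619 L$ ($D{\left(L \right)} = \left(L^{2} - 620 L\right) + L = L^{2} - 619 L$)
$z = -418$ ($z = -5 - 413 = -418$)
$U{\left(J \right)} = \left(-418 + J\right) \left(-15 + J\right)$ ($U{\left(J \right)} = \left(J - 15\right) \left(J - 418\right) = \left(-15 + J\right) \left(-418 + J\right) = \left(-418 + J\right) \left(-15 + J\right)$)
$\sqrt{U{\left(655 \right)} + D{\left(67 \right)}} = \sqrt{\left(6270 + 655^{2} - 283615\right) + 67 \left(-619 + 67\right)} = \sqrt{\left(6270 + 429025 - 283615\right) + 67 \left(-552\right)} = \sqrt{151680 - 36984} = \sqrt{114696} = 18 \sqrt{354}$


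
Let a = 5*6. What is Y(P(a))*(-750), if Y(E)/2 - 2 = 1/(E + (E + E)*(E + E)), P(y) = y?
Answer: -363050/121 ≈ -3000.4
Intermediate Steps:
a = 30
Y(E) = 4 + 2/(E + 4*E**2) (Y(E) = 4 + 2/(E + (E + E)*(E + E)) = 4 + 2/(E + (2*E)*(2*E)) = 4 + 2/(E + 4*E**2))
Y(P(a))*(-750) = (2*(1 + 2*30 + 8*30**2)/(30*(1 + 4*30)))*(-750) = (2*(1/30)*(1 + 60 + 8*900)/(1 + 120))*(-750) = (2*(1/30)*(1 + 60 + 7200)/121)*(-750) = (2*(1/30)*(1/121)*7261)*(-750) = (7261/1815)*(-750) = -363050/121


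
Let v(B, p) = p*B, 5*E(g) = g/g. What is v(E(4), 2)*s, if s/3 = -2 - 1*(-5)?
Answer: 18/5 ≈ 3.6000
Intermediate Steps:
E(g) = 1/5 (E(g) = (g/g)/5 = (1/5)*1 = 1/5)
s = 9 (s = 3*(-2 - 1*(-5)) = 3*(-2 + 5) = 3*3 = 9)
v(B, p) = B*p
v(E(4), 2)*s = ((1/5)*2)*9 = (2/5)*9 = 18/5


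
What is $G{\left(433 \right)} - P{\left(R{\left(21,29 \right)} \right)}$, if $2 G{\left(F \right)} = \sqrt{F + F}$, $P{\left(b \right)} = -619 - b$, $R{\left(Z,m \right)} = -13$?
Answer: $606 + \frac{\sqrt{866}}{2} \approx 620.71$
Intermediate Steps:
$G{\left(F \right)} = \frac{\sqrt{2} \sqrt{F}}{2}$ ($G{\left(F \right)} = \frac{\sqrt{F + F}}{2} = \frac{\sqrt{2 F}}{2} = \frac{\sqrt{2} \sqrt{F}}{2}$)
$G{\left(433 \right)} - P{\left(R{\left(21,29 \right)} \right)} = \frac{\sqrt{2} \sqrt{433}}{2} - \left(-619 - -13\right) = \frac{\sqrt{866}}{2} - \left(-619 + 13\right) = \frac{\sqrt{866}}{2} - -606 = \frac{\sqrt{866}}{2} + 606 = 606 + \frac{\sqrt{866}}{2}$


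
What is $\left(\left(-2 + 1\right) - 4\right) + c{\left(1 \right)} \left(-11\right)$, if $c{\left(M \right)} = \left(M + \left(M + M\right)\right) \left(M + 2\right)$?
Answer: $-104$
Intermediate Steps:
$c{\left(M \right)} = 3 M \left(2 + M\right)$ ($c{\left(M \right)} = \left(M + 2 M\right) \left(2 + M\right) = 3 M \left(2 + M\right)$)
$\left(\left(-2 + 1\right) - 4\right) + c{\left(1 \right)} \left(-11\right) = \left(\left(-2 + 1\right) - 4\right) + 3 \cdot 1 \left(2 + 1\right) \left(-11\right) = \left(-1 - 4\right) + 3 \cdot 1 \cdot 3 \left(-11\right) = -5 + 9 \left(-11\right) = -5 - 99 = -104$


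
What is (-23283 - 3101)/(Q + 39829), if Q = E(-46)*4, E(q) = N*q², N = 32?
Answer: -26384/310677 ≈ -0.084924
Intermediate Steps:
E(q) = 32*q²
Q = 270848 (Q = (32*(-46)²)*4 = (32*2116)*4 = 67712*4 = 270848)
(-23283 - 3101)/(Q + 39829) = (-23283 - 3101)/(270848 + 39829) = -26384/310677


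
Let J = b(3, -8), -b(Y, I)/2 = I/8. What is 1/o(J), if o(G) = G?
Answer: ½ ≈ 0.50000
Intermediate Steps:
b(Y, I) = -I/4 (b(Y, I) = -2*I/8 = -I/4)
J = 2 (J = -¼*(-8) = 2)
1/o(J) = 1/2 = ½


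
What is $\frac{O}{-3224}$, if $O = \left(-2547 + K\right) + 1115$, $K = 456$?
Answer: $\frac{122}{403} \approx 0.30273$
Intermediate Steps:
$O = -976$ ($O = \left(-2547 + 456\right) + 1115 = -2091 + 1115 = -976$)
$\frac{O}{-3224} = - \frac{976}{-3224} = \left(-976\right) \left(- \frac{1}{3224}\right) = \frac{122}{403}$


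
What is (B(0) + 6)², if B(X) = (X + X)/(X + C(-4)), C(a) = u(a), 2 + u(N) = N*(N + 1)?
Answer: 36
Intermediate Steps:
u(N) = -2 + N*(1 + N) (u(N) = -2 + N*(N + 1) = -2 + N*(1 + N))
C(a) = -2 + a + a²
B(X) = 2*X/(10 + X) (B(X) = (X + X)/(X + (-2 - 4 + (-4)²)) = (2*X)/(X + (-2 - 4 + 16)) = (2*X)/(X + 10) = (2*X)/(10 + X) = 2*X/(10 + X))
(B(0) + 6)² = (2*0/(10 + 0) + 6)² = (2*0/10 + 6)² = (2*0*(⅒) + 6)² = (0 + 6)² = 6² = 36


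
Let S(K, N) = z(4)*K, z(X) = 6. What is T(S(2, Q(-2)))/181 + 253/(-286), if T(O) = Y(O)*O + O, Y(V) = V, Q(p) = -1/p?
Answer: -107/4706 ≈ -0.022737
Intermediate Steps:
S(K, N) = 6*K
T(O) = O + O² (T(O) = O*O + O = O² + O = O + O²)
T(S(2, Q(-2)))/181 + 253/(-286) = ((6*2)*(1 + 6*2))/181 + 253/(-286) = (12*(1 + 12))*(1/181) + 253*(-1/286) = (12*13)*(1/181) - 23/26 = 156*(1/181) - 23/26 = 156/181 - 23/26 = -107/4706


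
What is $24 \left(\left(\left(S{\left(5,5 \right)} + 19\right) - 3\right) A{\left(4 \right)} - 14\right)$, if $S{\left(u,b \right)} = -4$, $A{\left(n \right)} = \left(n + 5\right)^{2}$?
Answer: $22992$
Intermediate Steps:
$A{\left(n \right)} = \left(5 + n\right)^{2}$
$24 \left(\left(\left(S{\left(5,5 \right)} + 19\right) - 3\right) A{\left(4 \right)} - 14\right) = 24 \left(\left(\left(-4 + 19\right) - 3\right) \left(5 + 4\right)^{2} - 14\right) = 24 \left(\left(15 - 3\right) 9^{2} - 14\right) = 24 \left(12 \cdot 81 - 14\right) = 24 \left(972 - 14\right) = 24 \cdot 958 = 22992$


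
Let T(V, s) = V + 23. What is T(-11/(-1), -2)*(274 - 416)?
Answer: -4828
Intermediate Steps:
T(V, s) = 23 + V
T(-11/(-1), -2)*(274 - 416) = (23 - 11/(-1))*(274 - 416) = (23 - 11*(-1))*(-142) = (23 + 11)*(-142) = 34*(-142) = -4828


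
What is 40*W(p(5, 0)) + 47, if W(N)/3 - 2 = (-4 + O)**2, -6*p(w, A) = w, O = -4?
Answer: 7967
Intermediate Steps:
p(w, A) = -w/6
W(N) = 198 (W(N) = 6 + 3*(-4 - 4)**2 = 6 + 3*(-8)**2 = 6 + 3*64 = 6 + 192 = 198)
40*W(p(5, 0)) + 47 = 40*198 + 47 = 7920 + 47 = 7967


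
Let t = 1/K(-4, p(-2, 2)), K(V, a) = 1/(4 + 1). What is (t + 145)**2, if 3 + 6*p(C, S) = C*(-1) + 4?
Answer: 22500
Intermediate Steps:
p(C, S) = 1/6 - C/6 (p(C, S) = -1/2 + (C*(-1) + 4)/6 = -1/2 + (-C + 4)/6 = -1/2 + (4 - C)/6 = -1/2 + (2/3 - C/6) = 1/6 - C/6)
K(V, a) = 1/5
t = 5 (t = 1/(1/5) = 5)
(t + 145)**2 = (5 + 145)**2 = 150**2 = 22500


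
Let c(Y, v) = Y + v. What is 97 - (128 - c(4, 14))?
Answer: -13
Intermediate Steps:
97 - (128 - c(4, 14)) = 97 - (128 - (4 + 14)) = 97 - (128 - 1*18) = 97 - (128 - 18) = 97 - 1*110 = 97 - 110 = -13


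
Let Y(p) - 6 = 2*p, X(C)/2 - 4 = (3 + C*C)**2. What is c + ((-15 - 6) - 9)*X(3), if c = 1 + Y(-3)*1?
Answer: -8879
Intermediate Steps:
X(C) = 8 + 2*(3 + C**2)**2 (X(C) = 8 + 2*(3 + C*C)**2 = 8 + 2*(3 + C**2)**2)
Y(p) = 6 + 2*p
c = 1 (c = 1 + (6 + 2*(-3))*1 = 1 + (6 - 6)*1 = 1 + 0*1 = 1 + 0 = 1)
c + ((-15 - 6) - 9)*X(3) = 1 + ((-15 - 6) - 9)*(8 + 2*(3 + 3**2)**2) = 1 + (-21 - 9)*(8 + 2*(3 + 9)**2) = 1 - 30*(8 + 2*12**2) = 1 - 30*(8 + 2*144) = 1 - 30*(8 + 288) = 1 - 30*296 = 1 - 8880 = -8879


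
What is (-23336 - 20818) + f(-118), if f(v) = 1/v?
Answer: -5210173/118 ≈ -44154.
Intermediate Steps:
(-23336 - 20818) + f(-118) = (-23336 - 20818) + 1/(-118) = -44154 - 1/118 = -5210173/118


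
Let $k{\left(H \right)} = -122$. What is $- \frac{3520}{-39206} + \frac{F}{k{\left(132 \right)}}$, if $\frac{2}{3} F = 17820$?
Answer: $- \frac{261886735}{1195783} \approx -219.01$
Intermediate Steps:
$F = 26730$ ($F = \frac{3}{2} \cdot 17820 = 26730$)
$- \frac{3520}{-39206} + \frac{F}{k{\left(132 \right)}} = - \frac{3520}{-39206} + \frac{26730}{-122} = \left(-3520\right) \left(- \frac{1}{39206}\right) + 26730 \left(- \frac{1}{122}\right) = \frac{1760}{19603} - \frac{13365}{61} = - \frac{261886735}{1195783}$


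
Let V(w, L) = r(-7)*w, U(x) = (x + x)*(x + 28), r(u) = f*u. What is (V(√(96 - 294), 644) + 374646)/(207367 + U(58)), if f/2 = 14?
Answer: 374646/217343 - 84*I*√22/31049 ≈ 1.7238 - 0.012689*I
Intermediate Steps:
f = 28 (f = 2*14 = 28)
r(u) = 28*u
U(x) = 2*x*(28 + x) (U(x) = (2*x)*(28 + x) = 2*x*(28 + x))
V(w, L) = -196*w (V(w, L) = (28*(-7))*w = -196*w)
(V(√(96 - 294), 644) + 374646)/(207367 + U(58)) = (-196*√(96 - 294) + 374646)/(207367 + 2*58*(28 + 58)) = (-588*I*√22 + 374646)/(207367 + 2*58*86) = (-588*I*√22 + 374646)/(207367 + 9976) = (-588*I*√22 + 374646)/217343 = (374646 - 588*I*√22)*(1/217343) = 374646/217343 - 84*I*√22/31049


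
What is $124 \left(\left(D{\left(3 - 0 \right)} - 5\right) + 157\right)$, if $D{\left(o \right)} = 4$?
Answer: $19344$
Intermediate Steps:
$124 \left(\left(D{\left(3 - 0 \right)} - 5\right) + 157\right) = 124 \left(\left(4 - 5\right) + 157\right) = 124 \left(-1 + 157\right) = 124 \cdot 156 = 19344$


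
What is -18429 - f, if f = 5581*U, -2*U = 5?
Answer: -8953/2 ≈ -4476.5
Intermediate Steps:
U = -5/2 (U = -½*5 = -5/2 ≈ -2.5000)
f = -27905/2 (f = 5581*(-5/2) = -27905/2 ≈ -13953.)
-18429 - f = -18429 - 1*(-27905/2) = -18429 + 27905/2 = -8953/2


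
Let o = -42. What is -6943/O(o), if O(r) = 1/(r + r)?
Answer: 583212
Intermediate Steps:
O(r) = 1/(2*r)
-6943/O(o) = -6943/((1/2)/(-42)) = -6943/((1/2)*(-1/42)) = -6943/(-1/84) = -6943*(-84) = 583212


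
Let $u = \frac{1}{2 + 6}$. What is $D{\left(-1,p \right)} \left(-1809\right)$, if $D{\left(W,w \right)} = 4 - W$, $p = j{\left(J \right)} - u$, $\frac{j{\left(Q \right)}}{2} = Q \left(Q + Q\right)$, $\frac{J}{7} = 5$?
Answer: $-9045$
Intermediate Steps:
$J = 35$ ($J = 7 \cdot 5 = 35$)
$j{\left(Q \right)} = 4 Q^{2}$ ($j{\left(Q \right)} = 2 Q \left(Q + Q\right) = 2 Q 2 Q = 2 \cdot 2 Q^{2} = 4 Q^{2}$)
$u = \frac{1}{8} \approx 0.125$
$p = \frac{39199}{8}$ ($p = 4 \cdot 35^{2} - \frac{1}{8} = 4 \cdot 1225 - \frac{1}{8} = 4900 - \frac{1}{8} = \frac{39199}{8} \approx 4899.9$)
$D{\left(-1,p \right)} \left(-1809\right) = \left(4 - -1\right) \left(-1809\right) = \left(4 + 1\right) \left(-1809\right) = 5 \left(-1809\right) = -9045$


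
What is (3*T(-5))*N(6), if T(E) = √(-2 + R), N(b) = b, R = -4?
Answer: 18*I*√6 ≈ 44.091*I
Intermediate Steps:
T(E) = I*√6 (T(E) = √(-2 - 4) = √(-6) = I*√6)
(3*T(-5))*N(6) = (3*(I*√6))*6 = (3*I*√6)*6 = 18*I*√6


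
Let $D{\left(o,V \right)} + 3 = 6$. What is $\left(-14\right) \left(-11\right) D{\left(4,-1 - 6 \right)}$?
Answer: $462$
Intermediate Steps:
$D{\left(o,V \right)} = 3$ ($D{\left(o,V \right)} = -3 + 6 = 3$)
$\left(-14\right) \left(-11\right) D{\left(4,-1 - 6 \right)} = \left(-14\right) \left(-11\right) 3 = 154 \cdot 3 = 462$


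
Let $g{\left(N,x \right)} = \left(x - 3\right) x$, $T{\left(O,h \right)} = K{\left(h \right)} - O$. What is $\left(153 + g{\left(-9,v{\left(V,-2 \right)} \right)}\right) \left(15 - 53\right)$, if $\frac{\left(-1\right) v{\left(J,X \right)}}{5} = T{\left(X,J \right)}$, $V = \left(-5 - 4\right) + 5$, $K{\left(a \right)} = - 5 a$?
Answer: $-478154$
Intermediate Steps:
$V = -4$ ($V = -9 + 5 = -4$)
$T{\left(O,h \right)} = - O - 5 h$ ($T{\left(O,h \right)} = - 5 h - O = - O - 5 h$)
$v{\left(J,X \right)} = 5 X + 25 J$ ($v{\left(J,X \right)} = - 5 \left(- X - 5 J\right) = 5 X + 25 J$)
$g{\left(N,x \right)} = x \left(-3 + x\right)$ ($g{\left(N,x \right)} = \left(-3 + x\right) x = x \left(-3 + x\right)$)
$\left(153 + g{\left(-9,v{\left(V,-2 \right)} \right)}\right) \left(15 - 53\right) = \left(153 + \left(5 \left(-2\right) + 25 \left(-4\right)\right) \left(-3 + \left(5 \left(-2\right) + 25 \left(-4\right)\right)\right)\right) \left(15 - 53\right) = \left(153 + \left(-10 - 100\right) \left(-3 - 110\right)\right) \left(-38\right) = \left(153 - 110 \left(-3 - 110\right)\right) \left(-38\right) = \left(153 - -12430\right) \left(-38\right) = \left(153 + 12430\right) \left(-38\right) = 12583 \left(-38\right) = -478154$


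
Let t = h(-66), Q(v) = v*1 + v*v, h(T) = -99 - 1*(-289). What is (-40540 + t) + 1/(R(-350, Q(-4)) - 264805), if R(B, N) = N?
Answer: -10684397551/264793 ≈ -40350.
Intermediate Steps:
h(T) = 190 (h(T) = -99 + 289 = 190)
Q(v) = v + v²
t = 190
(-40540 + t) + 1/(R(-350, Q(-4)) - 264805) = (-40540 + 190) + 1/(-4*(1 - 4) - 264805) = -40350 + 1/(-4*(-3) - 264805) = -40350 + 1/(12 - 264805) = -40350 + 1/(-264793) = -40350 - 1/264793 = -10684397551/264793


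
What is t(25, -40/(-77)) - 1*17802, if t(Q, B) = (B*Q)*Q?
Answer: -1345754/77 ≈ -17477.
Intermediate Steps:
t(Q, B) = B*Q²
t(25, -40/(-77)) - 1*17802 = -40/(-77)*25² - 1*17802 = -40*(-1/77)*625 - 17802 = (40/77)*625 - 17802 = 25000/77 - 17802 = -1345754/77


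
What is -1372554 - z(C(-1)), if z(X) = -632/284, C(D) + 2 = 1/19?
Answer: -97451176/71 ≈ -1.3726e+6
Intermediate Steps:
C(D) = -37/19 (C(D) = -2 + 1/19 = -37/19)
z(X) = -158/71 (z(X) = -632*1/284 = -158/71)
-1372554 - z(C(-1)) = -1372554 - 1*(-158/71) = -1372554 + 158/71 = -97451176/71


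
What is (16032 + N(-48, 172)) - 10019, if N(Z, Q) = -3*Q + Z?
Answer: 5449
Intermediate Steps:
N(Z, Q) = Z - 3*Q
(16032 + N(-48, 172)) - 10019 = (16032 + (-48 - 3*172)) - 10019 = (16032 + (-48 - 516)) - 10019 = (16032 - 564) - 10019 = 15468 - 10019 = 5449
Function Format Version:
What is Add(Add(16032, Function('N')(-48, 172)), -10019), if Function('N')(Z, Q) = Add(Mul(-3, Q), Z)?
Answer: 5449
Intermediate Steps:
Function('N')(Z, Q) = Add(Z, Mul(-3, Q))
Add(Add(16032, Function('N')(-48, 172)), -10019) = Add(Add(16032, Add(-48, Mul(-3, 172))), -10019) = Add(Add(16032, Add(-48, -516)), -10019) = Add(Add(16032, -564), -10019) = Add(15468, -10019) = 5449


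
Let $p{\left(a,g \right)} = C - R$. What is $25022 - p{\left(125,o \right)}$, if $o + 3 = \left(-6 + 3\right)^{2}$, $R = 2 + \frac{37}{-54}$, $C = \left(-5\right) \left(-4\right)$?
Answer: $\frac{1350179}{54} \approx 25003.0$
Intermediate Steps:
$C = 20$
$R = \frac{71}{54}$ ($R = 2 + 37 \left(- \frac{1}{54}\right) = 2 - \frac{37}{54} = \frac{71}{54} \approx 1.3148$)
$o = 6$ ($o = -3 + \left(-6 + 3\right)^{2} = -3 + \left(-3\right)^{2} = -3 + 9 = 6$)
$p{\left(a,g \right)} = \frac{1009}{54}$ ($p{\left(a,g \right)} = 20 - \frac{71}{54} = \frac{1009}{54}$)
$25022 - p{\left(125,o \right)} = 25022 - \frac{1009}{54} = \frac{1350179}{54}$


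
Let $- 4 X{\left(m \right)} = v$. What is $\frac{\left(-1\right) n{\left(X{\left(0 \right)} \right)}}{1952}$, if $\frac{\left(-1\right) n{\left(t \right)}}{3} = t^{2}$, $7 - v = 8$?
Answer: $\frac{3}{31232} \approx 9.6055 \cdot 10^{-5}$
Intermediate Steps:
$v = -1$ ($v = 7 - 8 = -1$)
$X{\left(m \right)} = \frac{1}{4}$ ($X{\left(m \right)} = \left(- \frac{1}{4}\right) \left(-1\right) = \frac{1}{4}$)
$n{\left(t \right)} = - 3 t^{2}$
$\frac{\left(-1\right) n{\left(X{\left(0 \right)} \right)}}{1952} = \frac{\left(-1\right) \left(- \frac{3}{16}\right)}{1952} = - \frac{-3}{16} \cdot \frac{1}{1952} = \left(-1\right) \left(- \frac{3}{16}\right) \frac{1}{1952} = \frac{3}{16} \cdot \frac{1}{1952} = \frac{3}{31232}$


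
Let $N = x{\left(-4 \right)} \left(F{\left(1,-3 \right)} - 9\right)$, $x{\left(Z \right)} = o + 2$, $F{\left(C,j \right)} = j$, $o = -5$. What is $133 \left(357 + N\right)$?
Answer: $52269$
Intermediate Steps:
$x{\left(Z \right)} = -3$ ($x{\left(Z \right)} = -5 + 2 = -3$)
$N = 36$ ($N = - 3 \left(-3 - 9\right) = \left(-3\right) \left(-12\right) = 36$)
$133 \left(357 + N\right) = 133 \left(357 + 36\right) = 133 \cdot 393 = 52269$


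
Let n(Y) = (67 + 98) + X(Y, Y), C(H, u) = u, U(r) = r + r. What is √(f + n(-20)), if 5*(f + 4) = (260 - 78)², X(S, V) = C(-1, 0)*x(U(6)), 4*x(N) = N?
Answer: √169645/5 ≈ 82.376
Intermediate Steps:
U(r) = 2*r
x(N) = N/4
X(S, V) = 0 (X(S, V) = 0*((2*6)/4) = 0*((¼)*12) = 0*3 = 0)
f = 33104/5 (f = -4 + (260 - 78)²/5 = -4 + (⅕)*182² = -4 + (⅕)*33124 = -4 + 33124/5 = 33104/5 ≈ 6620.8)
n(Y) = 165 (n(Y) = (67 + 98) + 0 = 165 + 0 = 165)
√(f + n(-20)) = √(33104/5 + 165) = √(33929/5) = √169645/5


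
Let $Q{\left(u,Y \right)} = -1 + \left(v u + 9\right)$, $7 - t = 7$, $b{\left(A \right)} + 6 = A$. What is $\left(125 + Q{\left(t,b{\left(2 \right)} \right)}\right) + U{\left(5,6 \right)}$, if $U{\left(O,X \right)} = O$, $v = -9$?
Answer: $138$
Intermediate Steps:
$b{\left(A \right)} = -6 + A$
$t = 0$ ($t = 7 - 7 = 0$)
$Q{\left(u,Y \right)} = 8 - 9 u$ ($Q{\left(u,Y \right)} = -1 - \left(-9 + 9 u\right) = 8 - 9 u$)
$\left(125 + Q{\left(t,b{\left(2 \right)} \right)}\right) + U{\left(5,6 \right)} = \left(125 + \left(8 - 0\right)\right) + 5 = \left(125 + \left(8 + 0\right)\right) + 5 = \left(125 + 8\right) + 5 = 133 + 5 = 138$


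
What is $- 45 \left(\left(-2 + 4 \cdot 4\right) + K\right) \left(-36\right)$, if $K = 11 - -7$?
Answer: $51840$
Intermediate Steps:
$K = 18$ ($K = 11 + 7 = 18$)
$- 45 \left(\left(-2 + 4 \cdot 4\right) + K\right) \left(-36\right) = - 45 \left(\left(-2 + 4 \cdot 4\right) + 18\right) \left(-36\right) = - 45 \left(\left(-2 + 16\right) + 18\right) \left(-36\right) = - 45 \left(14 + 18\right) \left(-36\right) = \left(-45\right) 32 \left(-36\right) = \left(-1440\right) \left(-36\right) = 51840$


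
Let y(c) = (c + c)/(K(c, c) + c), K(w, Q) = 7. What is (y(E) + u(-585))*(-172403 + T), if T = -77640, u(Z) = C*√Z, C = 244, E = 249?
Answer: -62260707/128 - 183031476*I*√65 ≈ -4.8641e+5 - 1.4756e+9*I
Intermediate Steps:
u(Z) = 244*√Z
y(c) = 2*c/(7 + c) (y(c) = (c + c)/(7 + c) = (2*c)/(7 + c) = 2*c/(7 + c))
(y(E) + u(-585))*(-172403 + T) = (2*249/(7 + 249) + 244*√(-585))*(-172403 - 77640) = (2*249/256 + 244*(3*I*√65))*(-250043) = (2*249*(1/256) + 732*I*√65)*(-250043) = (249/128 + 732*I*√65)*(-250043) = -62260707/128 - 183031476*I*√65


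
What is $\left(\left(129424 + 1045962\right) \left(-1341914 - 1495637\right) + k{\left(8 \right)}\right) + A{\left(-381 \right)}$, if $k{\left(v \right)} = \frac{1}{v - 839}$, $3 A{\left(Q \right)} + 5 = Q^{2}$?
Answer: $- \frac{923855294950285}{277} \approx -3.3352 \cdot 10^{12}$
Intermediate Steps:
$A{\left(Q \right)} = - \frac{5}{3} + \frac{Q^{2}}{3}$
$k{\left(v \right)} = \frac{1}{-839 + v}$
$\left(\left(129424 + 1045962\right) \left(-1341914 - 1495637\right) + k{\left(8 \right)}\right) + A{\left(-381 \right)} = \left(\left(129424 + 1045962\right) \left(-1341914 - 1495637\right) + \frac{1}{-839 + 8}\right) - \left(\frac{5}{3} - \frac{\left(-381\right)^{2}}{3}\right) = \left(1175386 \left(-2837551\right) + \frac{1}{-831}\right) + \left(- \frac{5}{3} + \frac{1}{3} \cdot 145161\right) = \left(-3335217719686 - \frac{1}{831}\right) + \left(- \frac{5}{3} + 48387\right) = - \frac{2771565925059067}{831} + \frac{145156}{3} = - \frac{923855294950285}{277}$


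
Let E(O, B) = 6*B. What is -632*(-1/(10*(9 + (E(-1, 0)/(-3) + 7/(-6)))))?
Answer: 1896/235 ≈ 8.0681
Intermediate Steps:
-632*(-1/(10*(9 + (E(-1, 0)/(-3) + 7/(-6))))) = -632*(-1/(10*(9 + ((6*0)/(-3) + 7/(-6))))) = -632*(-1/(10*(9 + (0*(-1/3) + 7*(-1/6))))) = -632*(-1/(10*(9 + (0 - 7/6)))) = -632*(-1/(10*(9 - 7/6))) = -632/((-10*47/6)) = -632/(-235/3) = -632*(-3/235) = 1896/235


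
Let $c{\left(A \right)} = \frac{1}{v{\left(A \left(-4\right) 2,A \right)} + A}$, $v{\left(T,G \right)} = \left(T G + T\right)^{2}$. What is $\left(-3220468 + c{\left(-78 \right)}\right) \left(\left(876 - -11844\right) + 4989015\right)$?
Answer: $- \frac{12395642057941253501915}{769536742} \approx -1.6108 \cdot 10^{13}$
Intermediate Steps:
$v{\left(T,G \right)} = \left(T + G T\right)^{2}$ ($v{\left(T,G \right)} = \left(G T + T\right)^{2} = \left(T + G T\right)^{2}$)
$c{\left(A \right)} = \frac{1}{A + 64 A^{2} \left(1 + A\right)^{2}}$ ($c{\left(A \right)} = \frac{1}{\left(A \left(-4\right) 2\right)^{2} \left(1 + A\right)^{2} + A} = \frac{1}{\left(- 4 A 2\right)^{2} \left(1 + A\right)^{2} + A} = \frac{1}{\left(- 8 A\right)^{2} \left(1 + A\right)^{2} + A} = \frac{1}{64 A^{2} \left(1 + A\right)^{2} + A} = \frac{1}{A + 64 A^{2} \left(1 + A\right)^{2}}$)
$\left(-3220468 + c{\left(-78 \right)}\right) \left(\left(876 - -11844\right) + 4989015\right) = \left(-3220468 + \frac{1}{\left(-78\right) \left(1 + 64 \left(-78\right) \left(1 - 78\right)^{2}\right)}\right) \left(\left(876 - -11844\right) + 4989015\right) = \left(-3220468 - \frac{1}{78 \left(1 + 64 \left(-78\right) \left(-77\right)^{2}\right)}\right) \left(\left(876 + 11844\right) + 4989015\right) = \left(-3220468 - \frac{1}{78 \left(1 + 64 \left(-78\right) 5929\right)}\right) \left(12720 + 4989015\right) = \left(-3220468 - \frac{1}{78 \left(1 - 29597568\right)}\right) 5001735 = \left(-3220468 - \frac{1}{78 \left(-29597567\right)}\right) 5001735 = \left(-3220468 - - \frac{1}{2308610226}\right) 5001735 = \left(-3220468 + \frac{1}{2308610226}\right) 5001735 = \left(- \frac{7434805357305767}{2308610226}\right) 5001735 = - \frac{12395642057941253501915}{769536742}$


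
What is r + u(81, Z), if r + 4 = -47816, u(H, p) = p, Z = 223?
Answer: -47597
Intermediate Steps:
r = -47820 (r = -4 - 47816 = -47820)
r + u(81, Z) = -47820 + 223 = -47597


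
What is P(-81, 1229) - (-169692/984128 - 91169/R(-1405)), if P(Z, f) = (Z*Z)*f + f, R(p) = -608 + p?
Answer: 3994119470696459/495262416 ≈ 8.0647e+6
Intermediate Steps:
P(Z, f) = f + f*Z**2 (P(Z, f) = Z**2*f + f = f*Z**2 + f = f + f*Z**2)
P(-81, 1229) - (-169692/984128 - 91169/R(-1405)) = 1229*(1 + (-81)**2) - (-169692/984128 - 91169/(-608 - 1405)) = 1229*(1 + 6561) - (-169692*1/984128 - 91169/(-2013)) = 1229*6562 - (-42423/246032 - 91169*(-1/2013)) = 8064698 - (-42423/246032 + 91169/2013) = 8064698 - 1*22345093909/495262416 = 8064698 - 22345093909/495262416 = 3994119470696459/495262416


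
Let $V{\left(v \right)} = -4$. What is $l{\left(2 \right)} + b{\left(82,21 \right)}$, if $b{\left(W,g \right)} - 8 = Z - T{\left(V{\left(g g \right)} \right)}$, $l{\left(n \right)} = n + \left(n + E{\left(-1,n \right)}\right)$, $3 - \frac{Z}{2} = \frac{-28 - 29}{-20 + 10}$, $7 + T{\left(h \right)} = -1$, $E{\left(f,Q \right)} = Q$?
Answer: $\frac{83}{5} \approx 16.6$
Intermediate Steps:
$T{\left(h \right)} = -8$ ($T{\left(h \right)} = -7 - 1 = -8$)
$Z = - \frac{27}{5}$ ($Z = 6 - 2 \frac{-28 - 29}{-20 + 10} = 6 - 2 \left(- \frac{57}{-10}\right) = 6 - 2 \left(\left(-57\right) \left(- \frac{1}{10}\right)\right) = 6 - \frac{57}{5} = - \frac{27}{5} \approx -5.4$)
$l{\left(n \right)} = 3 n$ ($l{\left(n \right)} = n + \left(n + n\right) = n + 2 n = 3 n$)
$b{\left(W,g \right)} = \frac{53}{5}$ ($b{\left(W,g \right)} = 8 - - \frac{13}{5} = 8 + \left(- \frac{27}{5} + 8\right) = 8 + \frac{13}{5} = \frac{53}{5}$)
$l{\left(2 \right)} + b{\left(82,21 \right)} = 3 \cdot 2 + \frac{53}{5} = 6 + \frac{53}{5} = \frac{83}{5}$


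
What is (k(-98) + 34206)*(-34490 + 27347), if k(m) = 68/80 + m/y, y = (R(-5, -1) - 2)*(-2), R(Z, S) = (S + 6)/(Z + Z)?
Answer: -976798107/4 ≈ -2.4420e+8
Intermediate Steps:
R(Z, S) = (6 + S)/(2*Z) (R(Z, S) = (6 + S)/((2*Z)) = (6 + S)*(1/(2*Z)) = (6 + S)/(2*Z))
y = 5 (y = ((½)*(6 - 1)/(-5) - 2)*(-2) = ((½)*(-⅕)*5 - 2)*(-2) = (-½ - 2)*(-2) = -5/2*(-2) = 5)
k(m) = 17/20 + m/5 (k(m) = 68/80 + m/5 = 68*(1/80) + m*(⅕) = 17/20 + m/5)
(k(-98) + 34206)*(-34490 + 27347) = ((17/20 + (⅕)*(-98)) + 34206)*(-34490 + 27347) = ((17/20 - 98/5) + 34206)*(-7143) = (-75/4 + 34206)*(-7143) = (136749/4)*(-7143) = -976798107/4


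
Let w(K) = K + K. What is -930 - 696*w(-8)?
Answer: 10206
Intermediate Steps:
w(K) = 2*K
-930 - 696*w(-8) = -930 - 1392*(-8) = -930 - 696*(-16) = -930 + 11136 = 10206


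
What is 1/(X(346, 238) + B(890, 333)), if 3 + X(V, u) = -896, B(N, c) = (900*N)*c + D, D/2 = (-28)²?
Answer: 1/266733669 ≈ 3.7491e-9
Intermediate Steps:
D = 1568 (D = 2*(-28)² = 2*784 = 1568)
B(N, c) = 1568 + 900*N*c (B(N, c) = (900*N)*c + 1568 = 900*N*c + 1568 = 1568 + 900*N*c)
X(V, u) = -899 (X(V, u) = -3 - 896 = -899)
1/(X(346, 238) + B(890, 333)) = 1/(-899 + (1568 + 900*890*333)) = 1/(-899 + (1568 + 266733000)) = 1/(-899 + 266734568) = 1/266733669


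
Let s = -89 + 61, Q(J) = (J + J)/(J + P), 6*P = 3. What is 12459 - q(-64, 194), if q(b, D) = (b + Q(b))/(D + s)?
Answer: 131334255/10541 ≈ 12459.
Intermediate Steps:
P = ½ (P = (⅙)*3 = ½ ≈ 0.50000)
Q(J) = 2*J/(½ + J) (Q(J) = (J + J)/(J + ½) = (2*J)/(½ + J) = 2*J/(½ + J))
s = -28
q(b, D) = (b + 4*b/(1 + 2*b))/(-28 + D) (q(b, D) = (b + 4*b/(1 + 2*b))/(D - 28) = (b + 4*b/(1 + 2*b))/(-28 + D))
12459 - q(-64, 194) = 12459 - (-64)*(5 + 2*(-64))/((1 + 2*(-64))*(-28 + 194)) = 12459 - (-64)*(5 - 128)/((1 - 128)*166) = 12459 - (-64)*(-123)/((-127)*166) = 12459 - (-64)*(-1)*(-123)/(127*166) = 12459 - 1*(-3936/10541) = 12459 + 3936/10541 = 131334255/10541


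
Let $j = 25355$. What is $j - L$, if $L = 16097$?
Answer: $9258$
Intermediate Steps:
$j - L = 25355 - 16097 = 9258$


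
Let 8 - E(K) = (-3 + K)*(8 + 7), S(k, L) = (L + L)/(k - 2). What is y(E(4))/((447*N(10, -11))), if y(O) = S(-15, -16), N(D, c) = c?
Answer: -32/83589 ≈ -0.00038283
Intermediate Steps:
S(k, L) = 2*L/(-2 + k) (S(k, L) = (2*L)/(-2 + k) = 2*L/(-2 + k))
E(K) = 53 - 15*K (E(K) = 8 - (-3 + K)*(8 + 7) = 8 - (-3 + K)*15 = 8 - (-45 + 15*K) = 8 + (45 - 15*K) = 53 - 15*K)
y(O) = 32/17 (y(O) = 2*(-16)/(-2 - 15) = 2*(-16)/(-17) = 2*(-16)*(-1/17) = 32/17)
y(E(4))/((447*N(10, -11))) = 32/(17*((447*(-11)))) = (32/17)/(-4917) = (32/17)*(-1/4917) = -32/83589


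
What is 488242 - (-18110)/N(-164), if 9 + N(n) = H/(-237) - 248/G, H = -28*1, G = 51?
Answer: 8988137348/18459 ≈ 4.8692e+5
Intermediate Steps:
H = -28
N(n) = -18459/1343 (N(n) = -9 + (-28/(-237) - 248/51) = -9 + (-28*(-1/237) - 248*1/51) = -9 + (28/237 - 248/51) = -9 - 6372/1343 = -18459/1343)
488242 - (-18110)/N(-164) = 488242 - (-18110)/(-18459/1343) = 488242 - (-18110)*(-1343)/18459 = 488242 - 1*24321730/18459 = 488242 - 24321730/18459 = 8988137348/18459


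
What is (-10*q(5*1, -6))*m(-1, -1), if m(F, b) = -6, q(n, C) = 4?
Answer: 240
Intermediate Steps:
(-10*q(5*1, -6))*m(-1, -1) = -10*4*(-6) = -40*(-6) = 240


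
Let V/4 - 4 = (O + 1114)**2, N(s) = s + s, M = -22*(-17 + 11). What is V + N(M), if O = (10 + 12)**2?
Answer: 10214696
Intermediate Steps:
O = 484 (O = 22**2 = 484)
M = 132 (M = -22*(-6) = 132)
N(s) = 2*s
V = 10214432 (V = 16 + 4*(484 + 1114)**2 = 16 + 4*1598**2 = 16 + 4*2553604 = 16 + 10214416 = 10214432)
V + N(M) = 10214432 + 2*132 = 10214432 + 264 = 10214696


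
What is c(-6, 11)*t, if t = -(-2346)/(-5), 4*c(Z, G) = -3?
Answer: 3519/10 ≈ 351.90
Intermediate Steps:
c(Z, G) = -3/4 (c(Z, G) = (1/4)*(-3) = -3/4)
t = -2346/5 (t = -(-2346)*(-1)/5 = -46*51/5 = -2346/5 ≈ -469.20)
c(-6, 11)*t = -3/4*(-2346/5) = 3519/10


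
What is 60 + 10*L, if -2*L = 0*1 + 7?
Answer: 25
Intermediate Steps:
L = -7/2 (L = -(0*1 + 7)/2 = -(0 + 7)/2 = -1/2*7 = -7/2 ≈ -3.5000)
60 + 10*L = 60 + 10*(-7/2) = 60 - 35 = 25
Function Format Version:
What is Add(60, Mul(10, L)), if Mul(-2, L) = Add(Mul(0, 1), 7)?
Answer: 25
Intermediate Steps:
L = Rational(-7, 2) (L = Mul(Rational(-1, 2), Add(Mul(0, 1), 7)) = Mul(Rational(-1, 2), Add(0, 7)) = Mul(Rational(-1, 2), 7) = Rational(-7, 2) ≈ -3.5000)
Add(60, Mul(10, L)) = Add(60, Mul(10, Rational(-7, 2))) = Add(60, -35) = 25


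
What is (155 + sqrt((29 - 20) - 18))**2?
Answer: 24016 + 930*I ≈ 24016.0 + 930.0*I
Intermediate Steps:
(155 + sqrt((29 - 20) - 18))**2 = (155 + sqrt(9 - 18))**2 = (155 + sqrt(-9))**2 = (155 + 3*I)**2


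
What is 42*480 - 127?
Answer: 20033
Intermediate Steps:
42*480 - 127 = 20160 - 127 = 20033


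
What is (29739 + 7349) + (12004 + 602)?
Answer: 49694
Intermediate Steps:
(29739 + 7349) + (12004 + 602) = 37088 + 12606 = 49694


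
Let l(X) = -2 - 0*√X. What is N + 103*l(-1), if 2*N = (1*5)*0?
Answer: -206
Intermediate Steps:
N = 0 (N = ((1*5)*0)/2 = (5*0)/2 = (½)*0 = 0)
l(X) = -2 (l(X) = -2 - 1*0 = -2 + 0 = -2)
N + 103*l(-1) = 0 + 103*(-2) = 0 - 206 = -206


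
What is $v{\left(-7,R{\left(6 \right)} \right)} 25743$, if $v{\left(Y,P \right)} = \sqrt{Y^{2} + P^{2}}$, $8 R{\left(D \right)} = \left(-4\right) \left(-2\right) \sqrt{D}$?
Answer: $25743 \sqrt{55} \approx 1.9092 \cdot 10^{5}$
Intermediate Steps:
$R{\left(D \right)} = \sqrt{D}$ ($R{\left(D \right)} = \frac{\left(-4\right) \left(-2\right) \sqrt{D}}{8} = \frac{8 \sqrt{D}}{8} = \sqrt{D}$)
$v{\left(Y,P \right)} = \sqrt{P^{2} + Y^{2}}$
$v{\left(-7,R{\left(6 \right)} \right)} 25743 = \sqrt{\left(\sqrt{6}\right)^{2} + \left(-7\right)^{2}} \cdot 25743 = \sqrt{6 + 49} \cdot 25743 = \sqrt{55} \cdot 25743 = 25743 \sqrt{55}$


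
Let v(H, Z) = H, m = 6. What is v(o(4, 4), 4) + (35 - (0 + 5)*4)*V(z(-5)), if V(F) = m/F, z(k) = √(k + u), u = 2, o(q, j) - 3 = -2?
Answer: 1 - 30*I*√3 ≈ 1.0 - 51.962*I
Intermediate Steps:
o(q, j) = 1 (o(q, j) = 3 - 2 = 1)
z(k) = √(2 + k) (z(k) = √(k + 2) = √(2 + k))
V(F) = 6/F
v(o(4, 4), 4) + (35 - (0 + 5)*4)*V(z(-5)) = 1 + (35 - (0 + 5)*4)*(6/(√(2 - 5))) = 1 + (35 - 5*4)*(6/(√(-3))) = 1 + (35 - 1*20)*(6/((I*√3))) = 1 + (35 - 20)*(6*(-I*√3/3)) = 1 + 15*(-2*I*√3) = 1 - 30*I*√3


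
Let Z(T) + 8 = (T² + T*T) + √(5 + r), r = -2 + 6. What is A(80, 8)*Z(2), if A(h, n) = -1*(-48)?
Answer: 144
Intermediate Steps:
r = 4
A(h, n) = 48
Z(T) = -5 + 2*T² (Z(T) = -8 + ((T² + T*T) + √(5 + 4)) = -8 + ((T² + T²) + √9) = -8 + (2*T² + 3) = -8 + (3 + 2*T²) = -5 + 2*T²)
A(80, 8)*Z(2) = 48*(-5 + 2*2²) = 48*(-5 + 2*4) = 48*(-5 + 8) = 48*3 = 144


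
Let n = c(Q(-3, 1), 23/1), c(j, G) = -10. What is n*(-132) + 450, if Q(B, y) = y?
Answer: 1770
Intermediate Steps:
n = -10
n*(-132) + 450 = -10*(-132) + 450 = 1320 + 450 = 1770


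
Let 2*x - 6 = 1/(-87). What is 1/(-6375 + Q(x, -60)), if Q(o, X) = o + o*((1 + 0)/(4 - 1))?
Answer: -261/1662833 ≈ -0.00015696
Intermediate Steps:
x = 521/174 (x = 3 + (½)/(-87) = 3 + (½)*(-1/87) = 3 - 1/174 = 521/174 ≈ 2.9943)
Q(o, X) = 4*o/3 (Q(o, X) = o + o*(1/3) = o + o*(1*(⅓)) = o + o*(⅓) = o + o/3 = 4*o/3)
1/(-6375 + Q(x, -60)) = 1/(-6375 + (4/3)*(521/174)) = 1/(-6375 + 1042/261) = 1/(-1662833/261) = -261/1662833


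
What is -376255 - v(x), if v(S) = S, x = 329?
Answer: -376584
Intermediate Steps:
-376255 - v(x) = -376255 - 1*329 = -376255 - 329 = -376584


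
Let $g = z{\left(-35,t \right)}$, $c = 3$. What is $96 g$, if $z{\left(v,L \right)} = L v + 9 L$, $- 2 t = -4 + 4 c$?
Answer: $9984$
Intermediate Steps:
$t = -4$ ($t = - \frac{-4 + 4 \cdot 3}{2} = - \frac{-4 + 12}{2} = \left(- \frac{1}{2}\right) 8 = -4$)
$z{\left(v,L \right)} = 9 L + L v$
$g = 104$ ($g = - 4 \left(9 - 35\right) = \left(-4\right) \left(-26\right) = 104$)
$96 g = 96 \cdot 104 = 9984$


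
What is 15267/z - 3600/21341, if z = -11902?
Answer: -368660247/254000582 ≈ -1.4514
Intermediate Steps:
15267/z - 3600/21341 = 15267/(-11902) - 3600/21341 = 15267*(-1/11902) - 3600*1/21341 = -15267/11902 - 3600/21341 = -368660247/254000582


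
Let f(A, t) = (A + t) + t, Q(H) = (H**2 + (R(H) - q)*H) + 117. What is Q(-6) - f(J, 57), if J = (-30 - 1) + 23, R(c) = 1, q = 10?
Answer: 101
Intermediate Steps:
J = -8 (J = -31 + 23 = -8)
Q(H) = 117 + H**2 - 9*H (Q(H) = (H**2 + (1 - 1*10)*H) + 117 = (H**2 + (1 - 10)*H) + 117 = (H**2 - 9*H) + 117 = 117 + H**2 - 9*H)
f(A, t) = A + 2*t
Q(-6) - f(J, 57) = (117 + (-6)**2 - 9*(-6)) - (-8 + 2*57) = (117 + 36 + 54) - (-8 + 114) = 207 - 1*106 = 207 - 106 = 101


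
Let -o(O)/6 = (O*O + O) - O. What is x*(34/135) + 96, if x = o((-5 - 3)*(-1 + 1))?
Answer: 96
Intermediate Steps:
o(O) = -6*O² (o(O) = -6*((O*O + O) - O) = -6*((O² + O) - O) = -6*((O + O²) - O) = -6*O²)
x = 0 (x = -6*(-1 + 1)²*(-5 - 3)² = -6*(-8*0)² = -6*0² = -6*0 = 0)
x*(34/135) + 96 = 0*(34/135) + 96 = 0 + 96 = 96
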